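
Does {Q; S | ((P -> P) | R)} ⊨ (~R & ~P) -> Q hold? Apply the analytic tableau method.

Yes

Initial set: {Q; (S | ((P -> P) | R)); ~((~R & ~P) -> Q)}.
~((~R & ~P) -> Q): α-rule — add (~R & ~P), ~Q.
× closes — contains both Q and ~Q.
All 1 branch closes.
Every branch closed, so the premises entail the conclusion.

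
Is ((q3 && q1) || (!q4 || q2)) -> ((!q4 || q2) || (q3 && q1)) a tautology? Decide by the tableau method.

Valid

Assume the negation and expand:
Initial set: {!(((q3 && q1) || (!q4 || q2)) -> ((!q4 || q2) || (q3 && q1)))}.
!(((q3 && q1) || (!q4 || q2)) -> ((!q4 || q2) || (q3 && q1))): α-rule — add ((q3 && q1) || (!q4 || q2)), !((!q4 || q2) || (q3 && q1)).
!((!q4 || q2) || (q3 && q1)): α-rule — add !(!q4 || q2), !(q3 && q1).
!(!q4 || q2): α-rule — add !!q4, !q2.
((q3 && q1) || (!q4 || q2)): β-rule — branch into (q3 && q1)  //  (!q4 || q2).
  branch 1 (add (q3 && q1)):
    (q3 && q1): α-rule — add q3, q1.
    !(q3 && q1): β-rule — branch into !q3  //  !q1.
      branch 1.1 (add !q3):
        × closes — contains both q3 and !q3.
      branch 1.2 (add !q1):
        × closes — contains both q1 and !q1.
  branch 2 (add (!q4 || q2)):
    !(q3 && q1): β-rule — branch into !q3  //  !q1.
      branch 2.1 (add !q3):
        (!q4 || q2): β-rule — branch into !q4  //  q2.
          branch 2.1.1 (add !q4):
            × closes — contains both q4 and !q4.
          branch 2.1.2 (add q2):
            × closes — contains both q2 and !q2.
      branch 2.2 (add !q1):
        (!q4 || q2): β-rule — branch into !q4  //  q2.
          branch 2.2.1 (add !q4):
            × closes — contains both q4 and !q4.
          branch 2.2.2 (add q2):
            × closes — contains both q2 and !q2.
All 6 branches close.
Every branch closed, so the negation is unsatisfiable and the formula is valid.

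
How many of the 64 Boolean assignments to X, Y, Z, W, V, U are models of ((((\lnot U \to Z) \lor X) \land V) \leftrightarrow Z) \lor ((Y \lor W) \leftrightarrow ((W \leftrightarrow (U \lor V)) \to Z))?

Initial set: {(((((\lnot U \to Z) \lor X) \land V) \leftrightarrow Z) \lor ((Y \lor W) \leftrightarrow ((W \leftrightarrow (U \lor V)) \to Z)))}.
(((((\lnot U \to Z) \lor X) \land V) \leftrightarrow Z) \lor ((Y \lor W) \leftrightarrow ((W \leftrightarrow (U \lor V)) \to Z))): β-rule — branch into ((((\lnot U \to Z) \lor X) \land V) \leftrightarrow Z)  //  ((Y \lor W) \leftrightarrow ((W \leftrightarrow (U \lor V)) \to Z)).
  branch 1 (add ((((\lnot U \to Z) \lor X) \land V) \leftrightarrow Z)):
    ((((\lnot U \to Z) \lor X) \land V) \leftrightarrow Z): β-rule — branch into (((\lnot U \to Z) \lor X) \land V), Z  //  \lnot (((\lnot U \to Z) \lor X) \land V), \lnot Z.
      branch 1.1 (add (((\lnot U \to Z) \lor X) \land V), Z):
        (((\lnot U \to Z) \lor X) \land V): α-rule — add ((\lnot U \to Z) \lor X), V.
        ((\lnot U \to Z) \lor X): β-rule — branch into (\lnot U \to Z)  //  X.
          branch 1.1.1 (add (\lnot U \to Z)):
            (\lnot U \to Z): β-rule — branch into \lnot \lnot U  //  Z.
              branch 1.1.1.1 (add \lnot \lnot U):
                ○ open, literals {U=1, V=1, Z=1}.
              branch 1.1.1.2 (add Z):
                ○ open, literals {V=1, Z=1}.
          branch 1.1.2 (add X):
            ○ open, literals {V=1, X=1, Z=1}.
      branch 1.2 (add \lnot (((\lnot U \to Z) \lor X) \land V), \lnot Z):
        \lnot (((\lnot U \to Z) \lor X) \land V): β-rule — branch into \lnot ((\lnot U \to Z) \lor X)  //  \lnot V.
          branch 1.2.1 (add \lnot ((\lnot U \to Z) \lor X)):
            \lnot ((\lnot U \to Z) \lor X): α-rule — add \lnot (\lnot U \to Z), \lnot X.
            \lnot (\lnot U \to Z): α-rule — add \lnot U, \lnot Z.
            ○ open, literals {U=0, X=0, Z=0}.
          branch 1.2.2 (add \lnot V):
            ○ open, literals {V=0, Z=0}.
  branch 2 (add ((Y \lor W) \leftrightarrow ((W \leftrightarrow (U \lor V)) \to Z))):
    ((Y \lor W) \leftrightarrow ((W \leftrightarrow (U \lor V)) \to Z)): β-rule — branch into (Y \lor W), ((W \leftrightarrow (U \lor V)) \to Z)  //  \lnot (Y \lor W), \lnot ((W \leftrightarrow (U \lor V)) \to Z).
      branch 2.1 (add (Y \lor W), ((W \leftrightarrow (U \lor V)) \to Z)):
        (Y \lor W): β-rule — branch into Y  //  W.
          branch 2.1.1 (add Y):
            ((W \leftrightarrow (U \lor V)) \to Z): β-rule — branch into \lnot (W \leftrightarrow (U \lor V))  //  Z.
              branch 2.1.1.1 (add \lnot (W \leftrightarrow (U \lor V))):
                \lnot (W \leftrightarrow (U \lor V)): β-rule — branch into W, \lnot (U \lor V)  //  \lnot W, (U \lor V).
                  branch 2.1.1.1.1 (add W, \lnot (U \lor V)):
                    \lnot (U \lor V): α-rule — add \lnot U, \lnot V.
                    ○ open, literals {U=0, V=0, W=1, Y=1}.
                  branch 2.1.1.1.2 (add \lnot W, (U \lor V)):
                    (U \lor V): β-rule — branch into U  //  V.
                      branch 2.1.1.1.2.1 (add U):
                        ○ open, literals {U=1, W=0, Y=1}.
                      branch 2.1.1.1.2.2 (add V):
                        ○ open, literals {V=1, W=0, Y=1}.
              branch 2.1.1.2 (add Z):
                ○ open, literals {Y=1, Z=1}.
          branch 2.1.2 (add W):
            ((W \leftrightarrow (U \lor V)) \to Z): β-rule — branch into \lnot (W \leftrightarrow (U \lor V))  //  Z.
              branch 2.1.2.1 (add \lnot (W \leftrightarrow (U \lor V))):
                \lnot (W \leftrightarrow (U \lor V)): β-rule — branch into W, \lnot (U \lor V)  //  \lnot W, (U \lor V).
                  branch 2.1.2.1.1 (add W, \lnot (U \lor V)):
                    \lnot (U \lor V): α-rule — add \lnot U, \lnot V.
                    ○ open, literals {U=0, V=0, W=1}.
                  branch 2.1.2.1.2 (add \lnot W, (U \lor V)):
                    × closes — contains both W and \lnot W.
              branch 2.1.2.2 (add Z):
                ○ open, literals {W=1, Z=1}.
      branch 2.2 (add \lnot (Y \lor W), \lnot ((W \leftrightarrow (U \lor V)) \to Z)):
        \lnot (Y \lor W): α-rule — add \lnot Y, \lnot W.
        \lnot ((W \leftrightarrow (U \lor V)) \to Z): α-rule — add (W \leftrightarrow (U \lor V)), \lnot Z.
        (W \leftrightarrow (U \lor V)): β-rule — branch into W, (U \lor V)  //  \lnot W, \lnot (U \lor V).
          branch 2.2.1 (add W, (U \lor V)):
            × closes — contains both W and \lnot W.
          branch 2.2.2 (add \lnot W, \lnot (U \lor V)):
            \lnot (U \lor V): α-rule — add \lnot U, \lnot V.
            ○ open, literals {U=0, V=0, W=0, Y=0, Z=0}.
2 branches closed, 12 open.
Each open branch fixes some atoms; the unmentioned ones are free. Counting distinct full assignments: branch {U=1, V=1, Z=1} (X, Y, W) contributes 8 new; branch {V=1, Z=1} (X, Y, W, U) contributes 8 new; branch {V=1, X=1, Z=1} (Y, W, U) contributes 0 new; branch {U=0, X=0, Z=0} (Y, W, V) contributes 8 new; branch {V=0, Z=0} (X, Y, W, U) contributes 12 new; branch {U=0, V=0, W=1, Y=1} (X, Z) contributes 2 new; branch {U=1, W=0, Y=1} (X, Z, V) contributes 4 new; branch {V=1, W=0, Y=1} (X, Z, U) contributes 1 new; branch {Y=1, Z=1} (X, W, V, U) contributes 4 new; branch {U=0, V=0, W=1} (X, Y, Z) contributes 2 new; branch {W=1, Z=1} (X, Y, V, U) contributes 2 new; branch {U=0, V=0, W=0, Y=0, Z=0} (X) contributes 0 new. Total: 51.

51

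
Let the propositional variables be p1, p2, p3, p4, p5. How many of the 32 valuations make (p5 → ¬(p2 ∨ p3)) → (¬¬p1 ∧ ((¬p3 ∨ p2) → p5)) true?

16

Initial set: {T ((p5 → ¬(p2 ∨ p3)) → (¬¬p1 ∧ ((¬p3 ∨ p2) → p5)))}.
T ((p5 → ¬(p2 ∨ p3)) → (¬¬p1 ∧ ((¬p3 ∨ p2) → p5))): β-rule — branch into F (p5 → ¬(p2 ∨ p3))  //  T (¬¬p1 ∧ ((¬p3 ∨ p2) → p5)).
  branch 1 (add F (p5 → ¬(p2 ∨ p3))):
    F (p5 → ¬(p2 ∨ p3)): α-rule — add T p5, F ¬(p2 ∨ p3).
    F ¬(p2 ∨ p3): β-rule — branch into T p2  //  T p3.
      branch 1.1 (add T p2):
        ○ open, literals {p2=1, p5=1}.
      branch 1.2 (add T p3):
        ○ open, literals {p3=1, p5=1}.
  branch 2 (add T (¬¬p1 ∧ ((¬p3 ∨ p2) → p5))):
    T (¬¬p1 ∧ ((¬p3 ∨ p2) → p5)): α-rule — add T ¬¬p1, T ((¬p3 ∨ p2) → p5).
    T ¬¬p1: drop double negation, giving T p1.
    T ((¬p3 ∨ p2) → p5): β-rule — branch into F (¬p3 ∨ p2)  //  T p5.
      branch 2.1 (add F (¬p3 ∨ p2)):
        F (¬p3 ∨ p2): α-rule — add F ¬p3, F p2.
        ○ open, literals {p1=1, p2=0, p3=1}.
      branch 2.2 (add T p5):
        ○ open, literals {p1=1, p5=1}.
0 branches closed, 4 open.
Each open branch fixes some atoms; the unmentioned ones are free. Counting distinct full assignments: branch {p2=1, p5=1} (p1, p3, p4) contributes 8 new; branch {p3=1, p5=1} (p1, p2, p4) contributes 4 new; branch {p1=1, p2=0, p3=1} (p4, p5) contributes 2 new; branch {p1=1, p5=1} (p2, p3, p4) contributes 2 new. Total: 16.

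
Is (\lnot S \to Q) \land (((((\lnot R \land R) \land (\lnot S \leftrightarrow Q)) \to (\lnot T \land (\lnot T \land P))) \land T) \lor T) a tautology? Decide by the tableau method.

Not valid

Assume the negation and expand:
Initial set: {\lnot ((\lnot S \to Q) \land (((((\lnot R \land R) \land (\lnot S \leftrightarrow Q)) \to (\lnot T \land (\lnot T \land P))) \land T) \lor T))}.
\lnot ((\lnot S \to Q) \land (((((\lnot R \land R) \land (\lnot S \leftrightarrow Q)) \to (\lnot T \land (\lnot T \land P))) \land T) \lor T)): β-rule — branch into \lnot (\lnot S \to Q)  //  \lnot (((((\lnot R \land R) \land (\lnot S \leftrightarrow Q)) \to (\lnot T \land (\lnot T \land P))) \land T) \lor T).
  branch 1 (add \lnot (\lnot S \to Q)):
    \lnot (\lnot S \to Q): α-rule — add \lnot S, \lnot Q.
    ○ open, literals {Q=0, S=0}.
  branch 2 (add \lnot (((((\lnot R \land R) \land (\lnot S \leftrightarrow Q)) \to (\lnot T \land (\lnot T \land P))) \land T) \lor T)):
    \lnot (((((\lnot R \land R) \land (\lnot S \leftrightarrow Q)) \to (\lnot T \land (\lnot T \land P))) \land T) \lor T): α-rule — add \lnot ((((\lnot R \land R) \land (\lnot S \leftrightarrow Q)) \to (\lnot T \land (\lnot T \land P))) \land T), \lnot T.
    \lnot ((((\lnot R \land R) \land (\lnot S \leftrightarrow Q)) \to (\lnot T \land (\lnot T \land P))) \land T): β-rule — branch into \lnot (((\lnot R \land R) \land (\lnot S \leftrightarrow Q)) \to (\lnot T \land (\lnot T \land P)))  //  \lnot T.
      branch 2.1 (add \lnot (((\lnot R \land R) \land (\lnot S \leftrightarrow Q)) \to (\lnot T \land (\lnot T \land P)))):
        \lnot (((\lnot R \land R) \land (\lnot S \leftrightarrow Q)) \to (\lnot T \land (\lnot T \land P))): α-rule — add ((\lnot R \land R) \land (\lnot S \leftrightarrow Q)), \lnot (\lnot T \land (\lnot T \land P)).
        ((\lnot R \land R) \land (\lnot S \leftrightarrow Q)): α-rule — add (\lnot R \land R), (\lnot S \leftrightarrow Q).
        (\lnot R \land R): α-rule — add \lnot R, R.
        × closes — contains both R and \lnot R.
      branch 2.2 (add \lnot T):
        ○ open, literals {T=0}.
1 branch closed, 2 open.
An open branch gives a countermodel: Q=0, S=0 (unmentioned atoms arbitrary); under it the original formula is false.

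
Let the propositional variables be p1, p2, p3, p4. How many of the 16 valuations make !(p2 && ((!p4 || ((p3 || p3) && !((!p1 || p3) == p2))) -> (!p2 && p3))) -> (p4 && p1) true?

6

Initial set: {(!(p2 && ((!p4 || ((p3 || p3) && !((!p1 || p3) == p2))) -> (!p2 && p3))) -> (p4 && p1))}.
(!(p2 && ((!p4 || ((p3 || p3) && !((!p1 || p3) == p2))) -> (!p2 && p3))) -> (p4 && p1)): β-rule — branch into !!(p2 && ((!p4 || ((p3 || p3) && !((!p1 || p3) == p2))) -> (!p2 && p3)))  //  (p4 && p1).
  branch 1 (add !!(p2 && ((!p4 || ((p3 || p3) && !((!p1 || p3) == p2))) -> (!p2 && p3)))):
    !!(p2 && ((!p4 || ((p3 || p3) && !((!p1 || p3) == p2))) -> (!p2 && p3))): α-rule — add p2, ((!p4 || ((p3 || p3) && !((!p1 || p3) == p2))) -> (!p2 && p3)).
    ((!p4 || ((p3 || p3) && !((!p1 || p3) == p2))) -> (!p2 && p3)): β-rule — branch into !(!p4 || ((p3 || p3) && !((!p1 || p3) == p2)))  //  (!p2 && p3).
      branch 1.1 (add !(!p4 || ((p3 || p3) && !((!p1 || p3) == p2)))):
        !(!p4 || ((p3 || p3) && !((!p1 || p3) == p2))): α-rule — add !!p4, !((p3 || p3) && !((!p1 || p3) == p2)).
        !((p3 || p3) && !((!p1 || p3) == p2)): β-rule — branch into !(p3 || p3)  //  !!((!p1 || p3) == p2).
          branch 1.1.1 (add !(p3 || p3)):
            !(p3 || p3): α-rule — add !p3, !p3.
            ○ open, literals {p2=true, p3=false, p4=true}.
          branch 1.1.2 (add !!((!p1 || p3) == p2)):
            !!((!p1 || p3) == p2): β-rule — branch into (!p1 || p3), p2  //  !(!p1 || p3), !p2.
              branch 1.1.2.1 (add (!p1 || p3), p2):
                (!p1 || p3): β-rule — branch into !p1  //  p3.
                  branch 1.1.2.1.1 (add !p1):
                    ○ open, literals {p1=false, p2=true, p4=true}.
                  branch 1.1.2.1.2 (add p3):
                    ○ open, literals {p2=true, p3=true, p4=true}.
              branch 1.1.2.2 (add !(!p1 || p3), !p2):
                × closes — contains both p2 and !p2.
      branch 1.2 (add (!p2 && p3)):
        (!p2 && p3): α-rule — add !p2, p3.
        × closes — contains both p2 and !p2.
  branch 2 (add (p4 && p1)):
    (p4 && p1): α-rule — add p4, p1.
    ○ open, literals {p1=true, p4=true}.
2 branches closed, 4 open.
Each open branch fixes some atoms; the unmentioned ones are free. Counting distinct full assignments: branch {p2=true, p3=false, p4=true} (p1) contributes 2 new; branch {p1=false, p2=true, p4=true} (p3) contributes 1 new; branch {p2=true, p3=true, p4=true} (p1) contributes 1 new; branch {p1=true, p4=true} (p2, p3) contributes 2 new. Total: 6.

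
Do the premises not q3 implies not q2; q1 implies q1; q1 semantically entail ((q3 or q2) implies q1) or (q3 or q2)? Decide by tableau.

Initial set: {(not q3 implies not q2); (q1 implies q1); q1; not (((q3 or q2) implies q1) or (q3 or q2))}.
not (((q3 or q2) implies q1) or (q3 or q2)): α-rule — add not ((q3 or q2) implies q1), not (q3 or q2).
not ((q3 or q2) implies q1): α-rule — add (q3 or q2), not q1.
× closes — contains both q1 and not q1.
All 1 branch closes.
Every branch closed, so the premises entail the conclusion.

Yes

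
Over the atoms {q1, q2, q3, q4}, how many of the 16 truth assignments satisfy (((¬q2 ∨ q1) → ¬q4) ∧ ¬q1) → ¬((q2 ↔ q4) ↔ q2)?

14

Initial set: {((((¬q2 ∨ q1) → ¬q4) ∧ ¬q1) → ¬((q2 ↔ q4) ↔ q2))}.
((((¬q2 ∨ q1) → ¬q4) ∧ ¬q1) → ¬((q2 ↔ q4) ↔ q2)): β-rule — branch into ¬(((¬q2 ∨ q1) → ¬q4) ∧ ¬q1)  //  ¬((q2 ↔ q4) ↔ q2).
  branch 1 (add ¬(((¬q2 ∨ q1) → ¬q4) ∧ ¬q1)):
    ¬(((¬q2 ∨ q1) → ¬q4) ∧ ¬q1): β-rule — branch into ¬((¬q2 ∨ q1) → ¬q4)  //  ¬¬q1.
      branch 1.1 (add ¬((¬q2 ∨ q1) → ¬q4)):
        ¬((¬q2 ∨ q1) → ¬q4): α-rule — add (¬q2 ∨ q1), ¬¬q4.
        (¬q2 ∨ q1): β-rule — branch into ¬q2  //  q1.
          branch 1.1.1 (add ¬q2):
            ○ open, literals {q2=0, q4=1}.
          branch 1.1.2 (add q1):
            ○ open, literals {q1=1, q4=1}.
      branch 1.2 (add ¬¬q1):
        ○ open, literals {q1=1}.
  branch 2 (add ¬((q2 ↔ q4) ↔ q2)):
    ¬((q2 ↔ q4) ↔ q2): β-rule — branch into (q2 ↔ q4), ¬q2  //  ¬(q2 ↔ q4), q2.
      branch 2.1 (add (q2 ↔ q4), ¬q2):
        (q2 ↔ q4): β-rule — branch into q2, q4  //  ¬q2, ¬q4.
          branch 2.1.1 (add q2, q4):
            × closes — contains both q2 and ¬q2.
          branch 2.1.2 (add ¬q2, ¬q4):
            ○ open, literals {q2=0, q4=0}.
      branch 2.2 (add ¬(q2 ↔ q4), q2):
        ¬(q2 ↔ q4): β-rule — branch into q2, ¬q4  //  ¬q2, q4.
          branch 2.2.1 (add q2, ¬q4):
            ○ open, literals {q2=1, q4=0}.
          branch 2.2.2 (add ¬q2, q4):
            × closes — contains both q2 and ¬q2.
2 branches closed, 5 open.
Each open branch fixes some atoms; the unmentioned ones are free. Counting distinct full assignments: branch {q2=0, q4=1} (q1, q3) contributes 4 new; branch {q1=1, q4=1} (q2, q3) contributes 2 new; branch {q1=1} (q2, q3, q4) contributes 4 new; branch {q2=0, q4=0} (q1, q3) contributes 2 new; branch {q2=1, q4=0} (q1, q3) contributes 2 new. Total: 14.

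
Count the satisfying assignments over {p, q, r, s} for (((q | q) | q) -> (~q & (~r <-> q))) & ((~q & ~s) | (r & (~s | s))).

Initial set: {((((q | q) | q) -> (~q & (~r <-> q))) & ((~q & ~s) | (r & (~s | s))))}.
((((q | q) | q) -> (~q & (~r <-> q))) & ((~q & ~s) | (r & (~s | s)))): α-rule — add (((q | q) | q) -> (~q & (~r <-> q))), ((~q & ~s) | (r & (~s | s))).
(((q | q) | q) -> (~q & (~r <-> q))): β-rule — branch into ~((q | q) | q)  //  (~q & (~r <-> q)).
  branch 1 (add ~((q | q) | q)):
    ~((q | q) | q): α-rule — add ~(q | q), ~q.
    ~(q | q): α-rule — add ~q, ~q.
    ((~q & ~s) | (r & (~s | s))): β-rule — branch into (~q & ~s)  //  (r & (~s | s)).
      branch 1.1 (add (~q & ~s)):
        (~q & ~s): α-rule — add ~q, ~s.
        ○ open, literals {q=0, s=0}.
      branch 1.2 (add (r & (~s | s))):
        (r & (~s | s)): α-rule — add r, (~s | s).
        (~s | s): β-rule — branch into ~s  //  s.
          branch 1.2.1 (add ~s):
            ○ open, literals {q=0, r=1, s=0}.
          branch 1.2.2 (add s):
            ○ open, literals {q=0, r=1, s=1}.
  branch 2 (add (~q & (~r <-> q))):
    (~q & (~r <-> q)): α-rule — add ~q, (~r <-> q).
    ((~q & ~s) | (r & (~s | s))): β-rule — branch into (~q & ~s)  //  (r & (~s | s)).
      branch 2.1 (add (~q & ~s)):
        (~q & ~s): α-rule — add ~q, ~s.
        (~r <-> q): β-rule — branch into ~r, q  //  ~~r, ~q.
          branch 2.1.1 (add ~r, q):
            × closes — contains both q and ~q.
          branch 2.1.2 (add ~~r, ~q):
            ○ open, literals {q=0, r=1, s=0}.
      branch 2.2 (add (r & (~s | s))):
        (r & (~s | s)): α-rule — add r, (~s | s).
        (~r <-> q): β-rule — branch into ~r, q  //  ~~r, ~q.
          branch 2.2.1 (add ~r, q):
            × closes — contains both r and ~r.
          branch 2.2.2 (add ~~r, ~q):
            (~s | s): β-rule — branch into ~s  //  s.
              branch 2.2.2.1 (add ~s):
                ○ open, literals {q=0, r=1, s=0}.
              branch 2.2.2.2 (add s):
                ○ open, literals {q=0, r=1, s=1}.
2 branches closed, 6 open.
Each open branch fixes some atoms; the unmentioned ones are free. Counting distinct full assignments: branch {q=0, s=0} (p, r) contributes 4 new; branch {q=0, r=1, s=0} (p) contributes 0 new; branch {q=0, r=1, s=1} (p) contributes 2 new; branch {q=0, r=1, s=0} (p) contributes 0 new; branch {q=0, r=1, s=0} (p) contributes 0 new; branch {q=0, r=1, s=1} (p) contributes 0 new. Total: 6.

6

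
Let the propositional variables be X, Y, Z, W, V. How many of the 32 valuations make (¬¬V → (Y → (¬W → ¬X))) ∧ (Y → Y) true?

30

Initial set: {((¬¬V → (Y → (¬W → ¬X))) ∧ (Y → Y))}.
((¬¬V → (Y → (¬W → ¬X))) ∧ (Y → Y)): α-rule — add (¬¬V → (Y → (¬W → ¬X))), (Y → Y).
(¬¬V → (Y → (¬W → ¬X))): β-rule — branch into ¬¬¬V  //  (Y → (¬W → ¬X)).
  branch 1 (add ¬¬¬V):
    ¬¬¬V: drop double negation, giving ¬V.
    (Y → Y): β-rule — branch into ¬Y  //  Y.
      branch 1.1 (add ¬Y):
        ○ open, literals {V=0, Y=0}.
      branch 1.2 (add Y):
        ○ open, literals {V=0, Y=1}.
  branch 2 (add (Y → (¬W → ¬X))):
    (Y → Y): β-rule — branch into ¬Y  //  Y.
      branch 2.1 (add ¬Y):
        (Y → (¬W → ¬X)): β-rule — branch into ¬Y  //  (¬W → ¬X).
          branch 2.1.1 (add ¬Y):
            ○ open, literals {Y=0}.
          branch 2.1.2 (add (¬W → ¬X)):
            (¬W → ¬X): β-rule — branch into ¬¬W  //  ¬X.
              branch 2.1.2.1 (add ¬¬W):
                ○ open, literals {W=1, Y=0}.
              branch 2.1.2.2 (add ¬X):
                ○ open, literals {X=0, Y=0}.
      branch 2.2 (add Y):
        (Y → (¬W → ¬X)): β-rule — branch into ¬Y  //  (¬W → ¬X).
          branch 2.2.1 (add ¬Y):
            × closes — contains both Y and ¬Y.
          branch 2.2.2 (add (¬W → ¬X)):
            (¬W → ¬X): β-rule — branch into ¬¬W  //  ¬X.
              branch 2.2.2.1 (add ¬¬W):
                ○ open, literals {W=1, Y=1}.
              branch 2.2.2.2 (add ¬X):
                ○ open, literals {X=0, Y=1}.
1 branch closed, 7 open.
Each open branch fixes some atoms; the unmentioned ones are free. Counting distinct full assignments: branch {V=0, Y=0} (X, Z, W) contributes 8 new; branch {V=0, Y=1} (X, Z, W) contributes 8 new; branch {Y=0} (X, Z, W, V) contributes 8 new; branch {W=1, Y=0} (X, Z, V) contributes 0 new; branch {X=0, Y=0} (Z, W, V) contributes 0 new; branch {W=1, Y=1} (X, Z, V) contributes 4 new; branch {X=0, Y=1} (Z, W, V) contributes 2 new. Total: 30.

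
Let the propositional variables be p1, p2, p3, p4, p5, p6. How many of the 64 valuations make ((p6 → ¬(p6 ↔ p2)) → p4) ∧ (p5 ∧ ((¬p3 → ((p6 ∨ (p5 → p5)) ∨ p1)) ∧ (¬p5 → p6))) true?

20

Initial set: {(((p6 → ¬(p6 ↔ p2)) → p4) ∧ (p5 ∧ ((¬p3 → ((p6 ∨ (p5 → p5)) ∨ p1)) ∧ (¬p5 → p6))))}.
(((p6 → ¬(p6 ↔ p2)) → p4) ∧ (p5 ∧ ((¬p3 → ((p6 ∨ (p5 → p5)) ∨ p1)) ∧ (¬p5 → p6)))): α-rule — add ((p6 → ¬(p6 ↔ p2)) → p4), (p5 ∧ ((¬p3 → ((p6 ∨ (p5 → p5)) ∨ p1)) ∧ (¬p5 → p6))).
(p5 ∧ ((¬p3 → ((p6 ∨ (p5 → p5)) ∨ p1)) ∧ (¬p5 → p6))): α-rule — add p5, ((¬p3 → ((p6 ∨ (p5 → p5)) ∨ p1)) ∧ (¬p5 → p6)).
((¬p3 → ((p6 ∨ (p5 → p5)) ∨ p1)) ∧ (¬p5 → p6)): α-rule — add (¬p3 → ((p6 ∨ (p5 → p5)) ∨ p1)), (¬p5 → p6).
((p6 → ¬(p6 ↔ p2)) → p4): β-rule — branch into ¬(p6 → ¬(p6 ↔ p2))  //  p4.
  branch 1 (add ¬(p6 → ¬(p6 ↔ p2))):
    ¬(p6 → ¬(p6 ↔ p2)): α-rule — add p6, ¬¬(p6 ↔ p2).
    (¬p3 → ((p6 ∨ (p5 → p5)) ∨ p1)): β-rule — branch into ¬¬p3  //  ((p6 ∨ (p5 → p5)) ∨ p1).
      branch 1.1 (add ¬¬p3):
        (¬p5 → p6): β-rule — branch into ¬¬p5  //  p6.
          branch 1.1.1 (add ¬¬p5):
            ¬¬(p6 ↔ p2): β-rule — branch into p6, p2  //  ¬p6, ¬p2.
              branch 1.1.1.1 (add p6, p2):
                ○ open, literals {p2=true, p3=true, p5=true, p6=true}.
              branch 1.1.1.2 (add ¬p6, ¬p2):
                × closes — contains both p6 and ¬p6.
          branch 1.1.2 (add p6):
            ¬¬(p6 ↔ p2): β-rule — branch into p6, p2  //  ¬p6, ¬p2.
              branch 1.1.2.1 (add p6, p2):
                ○ open, literals {p2=true, p3=true, p5=true, p6=true}.
              branch 1.1.2.2 (add ¬p6, ¬p2):
                × closes — contains both p6 and ¬p6.
      branch 1.2 (add ((p6 ∨ (p5 → p5)) ∨ p1)):
        (¬p5 → p6): β-rule — branch into ¬¬p5  //  p6.
          branch 1.2.1 (add ¬¬p5):
            ¬¬(p6 ↔ p2): β-rule — branch into p6, p2  //  ¬p6, ¬p2.
              branch 1.2.1.1 (add p6, p2):
                ((p6 ∨ (p5 → p5)) ∨ p1): β-rule — branch into (p6 ∨ (p5 → p5))  //  p1.
                  branch 1.2.1.1.1 (add (p6 ∨ (p5 → p5))):
                    (p6 ∨ (p5 → p5)): β-rule — branch into p6  //  (p5 → p5).
                      branch 1.2.1.1.1.1 (add p6):
                        ○ open, literals {p2=true, p5=true, p6=true}.
                      branch 1.2.1.1.1.2 (add (p5 → p5)):
                        (p5 → p5): β-rule — branch into ¬p5  //  p5.
                          branch 1.2.1.1.1.2.1 (add ¬p5):
                            × closes — contains both p5 and ¬p5.
                          branch 1.2.1.1.1.2.2 (add p5):
                            ○ open, literals {p2=true, p5=true, p6=true}.
                  branch 1.2.1.1.2 (add p1):
                    ○ open, literals {p1=true, p2=true, p5=true, p6=true}.
              branch 1.2.1.2 (add ¬p6, ¬p2):
                × closes — contains both p6 and ¬p6.
          branch 1.2.2 (add p6):
            ¬¬(p6 ↔ p2): β-rule — branch into p6, p2  //  ¬p6, ¬p2.
              branch 1.2.2.1 (add p6, p2):
                ((p6 ∨ (p5 → p5)) ∨ p1): β-rule — branch into (p6 ∨ (p5 → p5))  //  p1.
                  branch 1.2.2.1.1 (add (p6 ∨ (p5 → p5))):
                    (p6 ∨ (p5 → p5)): β-rule — branch into p6  //  (p5 → p5).
                      branch 1.2.2.1.1.1 (add p6):
                        ○ open, literals {p2=true, p5=true, p6=true}.
                      branch 1.2.2.1.1.2 (add (p5 → p5)):
                        (p5 → p5): β-rule — branch into ¬p5  //  p5.
                          branch 1.2.2.1.1.2.1 (add ¬p5):
                            × closes — contains both p5 and ¬p5.
                          branch 1.2.2.1.1.2.2 (add p5):
                            ○ open, literals {p2=true, p5=true, p6=true}.
                  branch 1.2.2.1.2 (add p1):
                    ○ open, literals {p1=true, p2=true, p5=true, p6=true}.
              branch 1.2.2.2 (add ¬p6, ¬p2):
                × closes — contains both p6 and ¬p6.
  branch 2 (add p4):
    (¬p3 → ((p6 ∨ (p5 → p5)) ∨ p1)): β-rule — branch into ¬¬p3  //  ((p6 ∨ (p5 → p5)) ∨ p1).
      branch 2.1 (add ¬¬p3):
        (¬p5 → p6): β-rule — branch into ¬¬p5  //  p6.
          branch 2.1.1 (add ¬¬p5):
            ○ open, literals {p3=true, p4=true, p5=true}.
          branch 2.1.2 (add p6):
            ○ open, literals {p3=true, p4=true, p5=true, p6=true}.
      branch 2.2 (add ((p6 ∨ (p5 → p5)) ∨ p1)):
        (¬p5 → p6): β-rule — branch into ¬¬p5  //  p6.
          branch 2.2.1 (add ¬¬p5):
            ((p6 ∨ (p5 → p5)) ∨ p1): β-rule — branch into (p6 ∨ (p5 → p5))  //  p1.
              branch 2.2.1.1 (add (p6 ∨ (p5 → p5))):
                (p6 ∨ (p5 → p5)): β-rule — branch into p6  //  (p5 → p5).
                  branch 2.2.1.1.1 (add p6):
                    ○ open, literals {p4=true, p5=true, p6=true}.
                  branch 2.2.1.1.2 (add (p5 → p5)):
                    (p5 → p5): β-rule — branch into ¬p5  //  p5.
                      branch 2.2.1.1.2.1 (add ¬p5):
                        × closes — contains both p5 and ¬p5.
                      branch 2.2.1.1.2.2 (add p5):
                        ○ open, literals {p4=true, p5=true}.
              branch 2.2.1.2 (add p1):
                ○ open, literals {p1=true, p4=true, p5=true}.
          branch 2.2.2 (add p6):
            ((p6 ∨ (p5 → p5)) ∨ p1): β-rule — branch into (p6 ∨ (p5 → p5))  //  p1.
              branch 2.2.2.1 (add (p6 ∨ (p5 → p5))):
                (p6 ∨ (p5 → p5)): β-rule — branch into p6  //  (p5 → p5).
                  branch 2.2.2.1.1 (add p6):
                    ○ open, literals {p4=true, p5=true, p6=true}.
                  branch 2.2.2.1.2 (add (p5 → p5)):
                    (p5 → p5): β-rule — branch into ¬p5  //  p5.
                      branch 2.2.2.1.2.1 (add ¬p5):
                        × closes — contains both p5 and ¬p5.
                      branch 2.2.2.1.2.2 (add p5):
                        ○ open, literals {p4=true, p5=true, p6=true}.
              branch 2.2.2.2 (add p1):
                ○ open, literals {p1=true, p4=true, p5=true, p6=true}.
8 branches closed, 16 open.
Each open branch fixes some atoms; the unmentioned ones are free. Counting distinct full assignments: branch {p2=true, p3=true, p5=true, p6=true} (p1, p4) contributes 4 new; branch {p2=true, p3=true, p5=true, p6=true} (p1, p4) contributes 0 new; branch {p2=true, p5=true, p6=true} (p1, p3, p4) contributes 4 new; branch {p2=true, p5=true, p6=true} (p1, p3, p4) contributes 0 new; branch {p1=true, p2=true, p5=true, p6=true} (p3, p4) contributes 0 new; branch {p2=true, p5=true, p6=true} (p1, p3, p4) contributes 0 new; branch {p2=true, p5=true, p6=true} (p1, p3, p4) contributes 0 new; branch {p1=true, p2=true, p5=true, p6=true} (p3, p4) contributes 0 new; branch {p3=true, p4=true, p5=true} (p1, p2, p6) contributes 6 new; branch {p3=true, p4=true, p5=true, p6=true} (p1, p2) contributes 0 new; branch {p4=true, p5=true, p6=true} (p1, p2, p3) contributes 2 new; branch {p4=true, p5=true} (p1, p2, p3, p6) contributes 4 new; branch {p1=true, p4=true, p5=true} (p2, p3, p6) contributes 0 new; branch {p4=true, p5=true, p6=true} (p1, p2, p3) contributes 0 new; branch {p4=true, p5=true, p6=true} (p1, p2, p3) contributes 0 new; branch {p1=true, p4=true, p5=true, p6=true} (p2, p3) contributes 0 new. Total: 20.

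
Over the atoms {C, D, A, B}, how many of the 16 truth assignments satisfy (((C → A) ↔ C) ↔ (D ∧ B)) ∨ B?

Initial set: {((((C → A) ↔ C) ↔ (D ∧ B)) ∨ B)}.
((((C → A) ↔ C) ↔ (D ∧ B)) ∨ B): β-rule — branch into (((C → A) ↔ C) ↔ (D ∧ B))  //  B.
  branch 1 (add (((C → A) ↔ C) ↔ (D ∧ B))):
    (((C → A) ↔ C) ↔ (D ∧ B)): β-rule — branch into ((C → A) ↔ C), (D ∧ B)  //  ¬((C → A) ↔ C), ¬(D ∧ B).
      branch 1.1 (add ((C → A) ↔ C), (D ∧ B)):
        (D ∧ B): α-rule — add D, B.
        ((C → A) ↔ C): β-rule — branch into (C → A), C  //  ¬(C → A), ¬C.
          branch 1.1.1 (add (C → A), C):
            (C → A): β-rule — branch into ¬C  //  A.
              branch 1.1.1.1 (add ¬C):
                × closes — contains both C and ¬C.
              branch 1.1.1.2 (add A):
                ○ open, literals {A=T, B=T, C=T, D=T}.
          branch 1.1.2 (add ¬(C → A), ¬C):
            ¬(C → A): α-rule — add C, ¬A.
            × closes — contains both C and ¬C.
      branch 1.2 (add ¬((C → A) ↔ C), ¬(D ∧ B)):
        ¬((C → A) ↔ C): β-rule — branch into (C → A), ¬C  //  ¬(C → A), C.
          branch 1.2.1 (add (C → A), ¬C):
            ¬(D ∧ B): β-rule — branch into ¬D  //  ¬B.
              branch 1.2.1.1 (add ¬D):
                (C → A): β-rule — branch into ¬C  //  A.
                  branch 1.2.1.1.1 (add ¬C):
                    ○ open, literals {C=F, D=F}.
                  branch 1.2.1.1.2 (add A):
                    ○ open, literals {A=T, C=F, D=F}.
              branch 1.2.1.2 (add ¬B):
                (C → A): β-rule — branch into ¬C  //  A.
                  branch 1.2.1.2.1 (add ¬C):
                    ○ open, literals {B=F, C=F}.
                  branch 1.2.1.2.2 (add A):
                    ○ open, literals {A=T, B=F, C=F}.
          branch 1.2.2 (add ¬(C → A), C):
            ¬(C → A): α-rule — add C, ¬A.
            ¬(D ∧ B): β-rule — branch into ¬D  //  ¬B.
              branch 1.2.2.1 (add ¬D):
                ○ open, literals {A=F, C=T, D=F}.
              branch 1.2.2.2 (add ¬B):
                ○ open, literals {A=F, B=F, C=T}.
  branch 2 (add B):
    ○ open, literals {B=T}.
2 branches closed, 8 open.
Each open branch fixes some atoms; the unmentioned ones are free. Counting distinct full assignments: branch {A=T, B=T, C=T, D=T} (none free) contributes 1 new; branch {C=F, D=F} (A, B) contributes 4 new; branch {A=T, C=F, D=F} (B) contributes 0 new; branch {B=F, C=F} (D, A) contributes 2 new; branch {A=T, B=F, C=F} (D) contributes 0 new; branch {A=F, C=T, D=F} (B) contributes 2 new; branch {A=F, B=F, C=T} (D) contributes 1 new; branch {B=T} (C, D, A) contributes 4 new. Total: 14.

14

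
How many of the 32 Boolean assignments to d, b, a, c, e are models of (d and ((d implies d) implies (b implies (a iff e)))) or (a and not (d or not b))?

Initial set: {((d and ((d implies d) implies (b implies (a iff e)))) or (a and not (d or not b)))}.
((d and ((d implies d) implies (b implies (a iff e)))) or (a and not (d or not b))): β-rule — branch into (d and ((d implies d) implies (b implies (a iff e))))  //  (a and not (d or not b)).
  branch 1 (add (d and ((d implies d) implies (b implies (a iff e))))):
    (d and ((d implies d) implies (b implies (a iff e)))): α-rule — add d, ((d implies d) implies (b implies (a iff e))).
    ((d implies d) implies (b implies (a iff e))): β-rule — branch into not (d implies d)  //  (b implies (a iff e)).
      branch 1.1 (add not (d implies d)):
        not (d implies d): α-rule — add d, not d.
        × closes — contains both d and not d.
      branch 1.2 (add (b implies (a iff e))):
        (b implies (a iff e)): β-rule — branch into not b  //  (a iff e).
          branch 1.2.1 (add not b):
            ○ open, literals {b=0, d=1}.
          branch 1.2.2 (add (a iff e)):
            (a iff e): β-rule — branch into a, e  //  not a, not e.
              branch 1.2.2.1 (add a, e):
                ○ open, literals {a=1, d=1, e=1}.
              branch 1.2.2.2 (add not a, not e):
                ○ open, literals {a=0, d=1, e=0}.
  branch 2 (add (a and not (d or not b))):
    (a and not (d or not b)): α-rule — add a, not (d or not b).
    not (d or not b): α-rule — add not d, not not b.
    ○ open, literals {a=1, b=1, d=0}.
1 branch closed, 4 open.
Each open branch fixes some atoms; the unmentioned ones are free. Counting distinct full assignments: branch {b=0, d=1} (a, c, e) contributes 8 new; branch {a=1, d=1, e=1} (b, c) contributes 2 new; branch {a=0, d=1, e=0} (b, c) contributes 2 new; branch {a=1, b=1, d=0} (c, e) contributes 4 new. Total: 16.

16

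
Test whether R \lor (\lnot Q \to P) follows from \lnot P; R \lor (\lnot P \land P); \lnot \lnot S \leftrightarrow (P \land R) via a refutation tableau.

Initial set: {\lnot P; (R \lor (\lnot P \land P)); (\lnot \lnot S \leftrightarrow (P \land R)); \lnot (R \lor (\lnot Q \to P))}.
\lnot (R \lor (\lnot Q \to P)): α-rule — add \lnot R, \lnot (\lnot Q \to P).
\lnot (\lnot Q \to P): α-rule — add \lnot Q, \lnot P.
(R \lor (\lnot P \land P)): β-rule — branch into R  //  (\lnot P \land P).
  branch 1 (add R):
    × closes — contains both R and \lnot R.
  branch 2 (add (\lnot P \land P)):
    (\lnot P \land P): α-rule — add \lnot P, P.
    × closes — contains both P and \lnot P.
All 2 branches close.
Every branch closed, so the premises entail the conclusion.

Yes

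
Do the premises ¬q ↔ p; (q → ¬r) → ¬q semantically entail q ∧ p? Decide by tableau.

Initial set: {(¬q ↔ p); ((q → ¬r) → ¬q); ¬(q ∧ p)}.
(¬q ↔ p): β-rule — branch into ¬q, p  //  ¬¬q, ¬p.
  branch 1 (add ¬q, p):
    ((q → ¬r) → ¬q): β-rule — branch into ¬(q → ¬r)  //  ¬q.
      branch 1.1 (add ¬(q → ¬r)):
        ¬(q → ¬r): α-rule — add q, ¬¬r.
        × closes — contains both q and ¬q.
      branch 1.2 (add ¬q):
        ¬(q ∧ p): β-rule — branch into ¬q  //  ¬p.
          branch 1.2.1 (add ¬q):
            ○ open, literals {p=T, q=F}.
          branch 1.2.2 (add ¬p):
            × closes — contains both p and ¬p.
  branch 2 (add ¬¬q, ¬p):
    ((q → ¬r) → ¬q): β-rule — branch into ¬(q → ¬r)  //  ¬q.
      branch 2.1 (add ¬(q → ¬r)):
        ¬(q → ¬r): α-rule — add q, ¬¬r.
        ¬(q ∧ p): β-rule — branch into ¬q  //  ¬p.
          branch 2.1.1 (add ¬q):
            × closes — contains both q and ¬q.
          branch 2.1.2 (add ¬p):
            ○ open, literals {p=F, q=T, r=T}.
      branch 2.2 (add ¬q):
        × closes — contains both q and ¬q.
4 branches closed, 2 open.
An open branch gives a countermodel: p=T, q=F (unmentioned atoms arbitrary); the premises hold there but the conclusion fails.

No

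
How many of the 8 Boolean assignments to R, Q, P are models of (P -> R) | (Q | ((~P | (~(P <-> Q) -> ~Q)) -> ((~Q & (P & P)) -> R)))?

Initial set: {((P -> R) | (Q | ((~P | (~(P <-> Q) -> ~Q)) -> ((~Q & (P & P)) -> R))))}.
((P -> R) | (Q | ((~P | (~(P <-> Q) -> ~Q)) -> ((~Q & (P & P)) -> R)))): β-rule — branch into (P -> R)  //  (Q | ((~P | (~(P <-> Q) -> ~Q)) -> ((~Q & (P & P)) -> R))).
  branch 1 (add (P -> R)):
    (P -> R): β-rule — branch into ~P  //  R.
      branch 1.1 (add ~P):
        ○ open, literals {P=0}.
      branch 1.2 (add R):
        ○ open, literals {R=1}.
  branch 2 (add (Q | ((~P | (~(P <-> Q) -> ~Q)) -> ((~Q & (P & P)) -> R)))):
    (Q | ((~P | (~(P <-> Q) -> ~Q)) -> ((~Q & (P & P)) -> R))): β-rule — branch into Q  //  ((~P | (~(P <-> Q) -> ~Q)) -> ((~Q & (P & P)) -> R)).
      branch 2.1 (add Q):
        ○ open, literals {Q=1}.
      branch 2.2 (add ((~P | (~(P <-> Q) -> ~Q)) -> ((~Q & (P & P)) -> R))):
        ((~P | (~(P <-> Q) -> ~Q)) -> ((~Q & (P & P)) -> R)): β-rule — branch into ~(~P | (~(P <-> Q) -> ~Q))  //  ((~Q & (P & P)) -> R).
          branch 2.2.1 (add ~(~P | (~(P <-> Q) -> ~Q))):
            ~(~P | (~(P <-> Q) -> ~Q)): α-rule — add ~~P, ~(~(P <-> Q) -> ~Q).
            ~(~(P <-> Q) -> ~Q): α-rule — add ~(P <-> Q), ~~Q.
            ~(P <-> Q): β-rule — branch into P, ~Q  //  ~P, Q.
              branch 2.2.1.1 (add P, ~Q):
                × closes — contains both Q and ~Q.
              branch 2.2.1.2 (add ~P, Q):
                × closes — contains both P and ~P.
          branch 2.2.2 (add ((~Q & (P & P)) -> R)):
            ((~Q & (P & P)) -> R): β-rule — branch into ~(~Q & (P & P))  //  R.
              branch 2.2.2.1 (add ~(~Q & (P & P))):
                ~(~Q & (P & P)): β-rule — branch into ~~Q  //  ~(P & P).
                  branch 2.2.2.1.1 (add ~~Q):
                    ○ open, literals {Q=1}.
                  branch 2.2.2.1.2 (add ~(P & P)):
                    ~(P & P): β-rule — branch into ~P  //  ~P.
                      branch 2.2.2.1.2.1 (add ~P):
                        ○ open, literals {P=0}.
                      branch 2.2.2.1.2.2 (add ~P):
                        ○ open, literals {P=0}.
              branch 2.2.2.2 (add R):
                ○ open, literals {R=1}.
2 branches closed, 7 open.
Each open branch fixes some atoms; the unmentioned ones are free. Counting distinct full assignments: branch {P=0} (R, Q) contributes 4 new; branch {R=1} (Q, P) contributes 2 new; branch {Q=1} (R, P) contributes 1 new; branch {Q=1} (R, P) contributes 0 new; branch {P=0} (R, Q) contributes 0 new; branch {P=0} (R, Q) contributes 0 new; branch {R=1} (Q, P) contributes 0 new. Total: 7.

7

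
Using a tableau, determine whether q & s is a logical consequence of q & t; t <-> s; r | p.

Initial set: {T (q & t); T (t <-> s); T (r | p); F (q & s)}.
T (q & t): α-rule — add T q, T t.
T (t <-> s): β-rule — branch into T t, T s  //  F t, F s.
  branch 1 (add T t, T s):
    T (r | p): β-rule — branch into T r  //  T p.
      branch 1.1 (add T r):
        F (q & s): β-rule — branch into F q  //  F s.
          branch 1.1.1 (add F q):
            × closes — contains both q and ~q.
          branch 1.1.2 (add F s):
            × closes — contains both s and ~s.
      branch 1.2 (add T p):
        F (q & s): β-rule — branch into F q  //  F s.
          branch 1.2.1 (add F q):
            × closes — contains both q and ~q.
          branch 1.2.2 (add F s):
            × closes — contains both s and ~s.
  branch 2 (add F t, F s):
    × closes — contains both t and ~t.
All 5 branches close.
Every branch closed, so the premises entail the conclusion.

Yes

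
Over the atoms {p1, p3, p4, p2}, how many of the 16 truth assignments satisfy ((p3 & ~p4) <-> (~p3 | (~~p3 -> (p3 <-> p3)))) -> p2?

14

Initial set: {(((p3 & ~p4) <-> (~p3 | (~~p3 -> (p3 <-> p3)))) -> p2)}.
(((p3 & ~p4) <-> (~p3 | (~~p3 -> (p3 <-> p3)))) -> p2): β-rule — branch into ~((p3 & ~p4) <-> (~p3 | (~~p3 -> (p3 <-> p3))))  //  p2.
  branch 1 (add ~((p3 & ~p4) <-> (~p3 | (~~p3 -> (p3 <-> p3))))):
    ~((p3 & ~p4) <-> (~p3 | (~~p3 -> (p3 <-> p3)))): β-rule — branch into (p3 & ~p4), ~(~p3 | (~~p3 -> (p3 <-> p3)))  //  ~(p3 & ~p4), (~p3 | (~~p3 -> (p3 <-> p3))).
      branch 1.1 (add (p3 & ~p4), ~(~p3 | (~~p3 -> (p3 <-> p3)))):
        (p3 & ~p4): α-rule — add p3, ~p4.
        ~(~p3 | (~~p3 -> (p3 <-> p3))): α-rule — add ~~p3, ~(~~p3 -> (p3 <-> p3)).
        ~(~~p3 -> (p3 <-> p3)): α-rule — add ~~p3, ~(p3 <-> p3).
        ~~p3: drop double negation, giving p3.
        ~(p3 <-> p3): β-rule — branch into p3, ~p3  //  ~p3, p3.
          branch 1.1.1 (add p3, ~p3):
            × closes — contains both p3 and ~p3.
          branch 1.1.2 (add ~p3, p3):
            × closes — contains both p3 and ~p3.
      branch 1.2 (add ~(p3 & ~p4), (~p3 | (~~p3 -> (p3 <-> p3)))):
        ~(p3 & ~p4): β-rule — branch into ~p3  //  ~~p4.
          branch 1.2.1 (add ~p3):
            (~p3 | (~~p3 -> (p3 <-> p3))): β-rule — branch into ~p3  //  (~~p3 -> (p3 <-> p3)).
              branch 1.2.1.1 (add ~p3):
                ○ open, literals {p3=false}.
              branch 1.2.1.2 (add (~~p3 -> (p3 <-> p3))):
                (~~p3 -> (p3 <-> p3)): β-rule — branch into ~~~p3  //  (p3 <-> p3).
                  branch 1.2.1.2.1 (add ~~~p3):
                    ~~~p3: drop double negation, giving ~p3.
                    ○ open, literals {p3=false}.
                  branch 1.2.1.2.2 (add (p3 <-> p3)):
                    (p3 <-> p3): β-rule — branch into p3, p3  //  ~p3, ~p3.
                      branch 1.2.1.2.2.1 (add p3, p3):
                        × closes — contains both p3 and ~p3.
                      branch 1.2.1.2.2.2 (add ~p3, ~p3):
                        ○ open, literals {p3=false}.
          branch 1.2.2 (add ~~p4):
            (~p3 | (~~p3 -> (p3 <-> p3))): β-rule — branch into ~p3  //  (~~p3 -> (p3 <-> p3)).
              branch 1.2.2.1 (add ~p3):
                ○ open, literals {p3=false, p4=true}.
              branch 1.2.2.2 (add (~~p3 -> (p3 <-> p3))):
                (~~p3 -> (p3 <-> p3)): β-rule — branch into ~~~p3  //  (p3 <-> p3).
                  branch 1.2.2.2.1 (add ~~~p3):
                    ~~~p3: drop double negation, giving ~p3.
                    ○ open, literals {p3=false, p4=true}.
                  branch 1.2.2.2.2 (add (p3 <-> p3)):
                    (p3 <-> p3): β-rule — branch into p3, p3  //  ~p3, ~p3.
                      branch 1.2.2.2.2.1 (add p3, p3):
                        ○ open, literals {p3=true, p4=true}.
                      branch 1.2.2.2.2.2 (add ~p3, ~p3):
                        ○ open, literals {p3=false, p4=true}.
  branch 2 (add p2):
    ○ open, literals {p2=true}.
3 branches closed, 8 open.
Each open branch fixes some atoms; the unmentioned ones are free. Counting distinct full assignments: branch {p3=false} (p1, p4, p2) contributes 8 new; branch {p3=false} (p1, p4, p2) contributes 0 new; branch {p3=false} (p1, p4, p2) contributes 0 new; branch {p3=false, p4=true} (p1, p2) contributes 0 new; branch {p3=false, p4=true} (p1, p2) contributes 0 new; branch {p3=true, p4=true} (p1, p2) contributes 4 new; branch {p3=false, p4=true} (p1, p2) contributes 0 new; branch {p2=true} (p1, p3, p4) contributes 2 new. Total: 14.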